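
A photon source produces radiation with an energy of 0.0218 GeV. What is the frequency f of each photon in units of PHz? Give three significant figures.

(h = 6.62607015e-34 J·s, 1 eV = 1.602176634e-19 J.)
First convert: E = 0.0218 GeV = 3.4927e-12 J.
The photon relation is f = E/h, giving f = 5.271e21 Hz.
Converting to PHz: f = 5.271e6 PHz ≈ 5.27e6 PHz.

5.27e6 PHz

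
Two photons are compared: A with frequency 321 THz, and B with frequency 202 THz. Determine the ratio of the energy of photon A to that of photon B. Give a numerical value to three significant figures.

1.59

E_A = 2.127·10^-19 J (from frequency = 321 THz, via E = hf).
E_B = 1.338·10^-19 J (from frequency = 202 THz, via E = hf).
Ratio = 2.127·10^-19 / 1.338·10^-19 = 1.59.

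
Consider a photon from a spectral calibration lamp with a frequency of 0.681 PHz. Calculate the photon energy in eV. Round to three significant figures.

2.82 eV

Convert to SI: f = 0.681 PHz = 6.81 × 10^14 Hz.
Since E = hf for a photon, E = 4.512 × 10^-19 J.
Converting to eV: E = 2.816 eV ≈ 2.82 eV.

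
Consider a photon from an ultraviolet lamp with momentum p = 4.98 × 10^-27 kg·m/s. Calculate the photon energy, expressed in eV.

The photon relation is E = pc, giving E = 1.493 × 10^-18 J.
Converting to eV: E = 9.318 eV ≈ 9.32 eV.

9.32 eV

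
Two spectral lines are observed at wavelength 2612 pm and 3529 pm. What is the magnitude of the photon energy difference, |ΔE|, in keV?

Using E = hc/λ: E₁ = 7.6051 × 10^-17 J, E₂ = 5.6289 × 10^-17 J.
|ΔE| = |7.6051 × 10^-17 − 5.6289 × 10^-17| = 1.98 × 10^-17 J = 0.123 keV.

0.123 keV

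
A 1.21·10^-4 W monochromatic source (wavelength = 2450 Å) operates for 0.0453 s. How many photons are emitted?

Total energy: E_total = P·t = 1.21·10^-4 × 0.0453 = 5.481·10^-6 J.
Per-photon energy: E = 8.108·10^-19 J.
N = E_total / E_photon = 6.76·10^12.

6.76·10^12 photons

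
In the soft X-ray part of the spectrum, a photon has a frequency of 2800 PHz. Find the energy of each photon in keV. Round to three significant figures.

11.6 keV

Take h = 6.62607015e-34 J·s, 1 eV = 1.602176634e-19 J.
First convert: f = 2800 PHz = 2.8e18 Hz.
The photon relation is E = hf, giving E = 1.855e-15 J.
Converting to keV: E = 11.58 keV ≈ 11.6 keV.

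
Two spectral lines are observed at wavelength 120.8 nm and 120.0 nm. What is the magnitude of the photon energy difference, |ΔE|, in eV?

0.0684 eV

Using E = hc/λ: E₁ = 1.6444e-18 J, E₂ = 1.6554e-18 J.
|ΔE| = |1.6444e-18 − 1.6554e-18| = 1.10e-20 J = 0.0684 eV.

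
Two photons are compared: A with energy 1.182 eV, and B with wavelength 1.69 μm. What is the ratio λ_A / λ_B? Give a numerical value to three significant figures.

λ_A = 1.049e-6 m (from energy = 1.182 eV, via λ = hc/E).
λ_B = 1.690e-6 m (from wavelength = 1.69 μm, via λ given directly).
Ratio = 1.049e-6 / 1.690e-6 = 0.621.

0.621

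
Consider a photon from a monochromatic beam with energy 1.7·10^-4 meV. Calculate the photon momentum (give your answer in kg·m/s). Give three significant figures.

9.09·10^-35 kg·m/s

First convert: E = 1.7·10^-4 meV = 2.7237·10^-26 J.
Since p = E/c for a photon, p = 9.085·10^-35 kg·m/s.
So p ≈ 9.09·10^-35 kg·m/s.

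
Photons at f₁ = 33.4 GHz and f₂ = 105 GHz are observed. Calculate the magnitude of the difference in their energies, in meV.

Using E = hf: E₁ = 2.213·10^-23 J, E₂ = 6.957·10^-23 J.
|ΔE| = |2.213·10^-23 − 6.957·10^-23| = 4.74·10^-23 J = 0.296 meV.

0.296 meV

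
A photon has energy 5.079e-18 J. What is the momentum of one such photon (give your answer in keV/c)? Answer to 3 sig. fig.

(c = 2.99792458e8 m/s, 1 eV = 1.602176634e-19 J.)
For a photon p = E/c, so p = 1.694e-26 kg·m/s.
Converting to keV/c: p = 0.03170 keV/c ≈ 0.0317 keV/c.

0.0317 keV/c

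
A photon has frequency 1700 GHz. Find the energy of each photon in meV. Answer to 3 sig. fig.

7.03 meV

(h = 6.62607015e-34 J·s, 1 eV = 1.602176634e-19 J.)
In SI units: f = 1700 GHz = 1.7e12 Hz.
For a photon E = hf, so E = 1.126e-21 J.
Converting to meV: E = 7.031 meV ≈ 7.03 meV.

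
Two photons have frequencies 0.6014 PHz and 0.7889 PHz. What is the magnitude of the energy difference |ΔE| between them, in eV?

Using E = hf: E₁ = 3.9849e-19 J, E₂ = 5.2273e-19 J.
|ΔE| = |3.9849e-19 − 5.2273e-19| = 1.24e-19 J = 0.775 eV.

0.775 eV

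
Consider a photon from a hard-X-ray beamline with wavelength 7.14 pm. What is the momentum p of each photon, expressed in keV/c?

Take h = 6.62607015 × 10^-34 J·s, c = 2.99792458 × 10^8 m/s, 1 eV = 1.602176634 × 10^-19 J.
First convert: λ = 7.14 pm = 7.14 × 10^-12 m.
The photon relation is p = h/λ, giving p = 9.280 × 10^-23 kg·m/s.
Converting to keV/c: p = 173.6 keV/c ≈ 174 keV/c.

174 keV/c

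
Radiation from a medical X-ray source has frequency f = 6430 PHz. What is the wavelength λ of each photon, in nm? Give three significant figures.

0.0466 nm

Take c = 2.99792458 × 10^8 m/s.
Convert to SI: f = 6430 PHz = 6.43 × 10^18 Hz.
The photon relation is λ = c/f, giving λ = 4.662 × 10^-11 m.
Converting to nm: λ = 0.04662 nm ≈ 0.0466 nm.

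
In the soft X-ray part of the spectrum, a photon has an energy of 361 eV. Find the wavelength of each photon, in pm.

Take h = 6.62607015e-34 J·s, c = 2.99792458e8 m/s, 1 eV = 1.602176634e-19 J.
In SI units: E = 361 eV = 5.7839e-17 J.
Since λ = hc/E for a photon, λ = 3.434e-9 m.
Converting to pm: λ = 3434 pm ≈ 3430 pm.

3430 pm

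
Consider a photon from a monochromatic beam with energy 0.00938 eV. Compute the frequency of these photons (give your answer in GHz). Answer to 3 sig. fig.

In SI units: E = 0.00938 eV = 1.5028 × 10^-21 J.
Apply f = E/h: f = 2.268 × 10^12 Hz.
Converting to GHz: f = 2268 GHz ≈ 2270 GHz.

2270 GHz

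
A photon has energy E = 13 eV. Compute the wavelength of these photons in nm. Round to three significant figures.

Convert to SI: E = 13 eV = 2.0828e-18 J.
Since λ = hc/E for a photon, λ = 9.537e-8 m.
Converting to nm: λ = 95.37 nm ≈ 95.4 nm.

95.4 nm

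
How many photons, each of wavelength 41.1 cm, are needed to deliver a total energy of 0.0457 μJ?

Per-photon energy: E = 4.833·10^-25 J (from wavelength = 41.1 cm).
N = E_total / E_photon = 4.57·10^-8 J / 4.833·10^-25 J = 9.46·10^16.

9.46·10^16 photons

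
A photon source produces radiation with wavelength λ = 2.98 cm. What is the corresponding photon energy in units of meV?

0.0416 meV

Convert to SI: λ = 2.98 cm = 0.0298 m.
The photon relation is E = hc/λ, giving E = 6.666e-24 J.
Converting to meV: E = 0.04161 meV ≈ 0.0416 meV.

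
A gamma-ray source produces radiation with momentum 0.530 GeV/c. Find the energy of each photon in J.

In SI units: p = 0.530 GeV/c = 2.8325 × 10^-19 kg·m/s.
Apply E = pc: E = 8.492 × 10^-11 J.
So E ≈ 8.49 × 10^-11 J.

8.49 × 10^-11 J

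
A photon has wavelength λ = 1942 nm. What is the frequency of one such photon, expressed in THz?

154 THz

Convert to SI: λ = 1942 nm = 1.942e-6 m.
The photon relation is f = c/λ, giving f = 1.544e14 Hz.
Converting to THz: f = 154.4 THz ≈ 154 THz.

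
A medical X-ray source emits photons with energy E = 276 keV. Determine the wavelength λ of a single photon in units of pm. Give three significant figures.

4.49 pm

Take h = 6.62607015e-34 J·s, c = 2.99792458e8 m/s, 1 eV = 1.602176634e-19 J.
In SI units: E = 276 keV = 4.4220e-14 J.
Apply λ = hc/E: λ = 4.492e-12 m.
Converting to pm: λ = 4.492 pm ≈ 4.49 pm.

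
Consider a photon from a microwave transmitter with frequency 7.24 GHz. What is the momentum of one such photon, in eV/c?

2.99e-5 eV/c

Use h = 6.62607015e-34 J·s, c = 2.99792458e8 m/s, 1 eV = 1.602176634e-19 J.
In SI units: f = 7.24 GHz = 7.24e9 Hz.
For a photon p = hf/c, so p = 1.600e-32 kg·m/s.
Converting to eV/c: p = 2.994e-5 eV/c ≈ 2.99e-5 eV/c.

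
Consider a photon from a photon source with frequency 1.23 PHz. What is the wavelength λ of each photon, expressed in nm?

First convert: f = 1.23 PHz = 1.23 × 10^15 Hz.
For a photon λ = c/f, so λ = 2.437 × 10^-7 m.
Converting to nm: λ = 243.7 nm ≈ 244 nm.

244 nm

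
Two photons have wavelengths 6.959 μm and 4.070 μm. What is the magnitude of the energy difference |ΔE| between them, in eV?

Using E = hc/λ: E₁ = 2.8545 × 10^-20 J, E₂ = 4.8807 × 10^-20 J.
|ΔE| = |2.8545 × 10^-20 − 4.8807 × 10^-20| = 2.03 × 10^-20 J = 0.126 eV.

0.126 eV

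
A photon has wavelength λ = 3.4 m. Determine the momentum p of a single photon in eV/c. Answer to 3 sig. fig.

3.65e-7 eV/c

Apply p = h/λ: p = 1.949e-34 kg·m/s.
Converting to eV/c: p = 3.647e-7 eV/c ≈ 3.65e-7 eV/c.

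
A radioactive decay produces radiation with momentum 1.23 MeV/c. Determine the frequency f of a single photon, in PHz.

2.97 × 10^5 PHz

First convert: p = 1.23 MeV/c = 6.5735 × 10^-22 kg·m/s.
Apply f = pc/h: f = 2.974 × 10^20 Hz.
Converting to PHz: f = 297400 PHz ≈ 2.97 × 10^5 PHz.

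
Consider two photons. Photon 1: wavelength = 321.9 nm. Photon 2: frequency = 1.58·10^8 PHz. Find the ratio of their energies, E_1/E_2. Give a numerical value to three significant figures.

E_1 = 6.171·10^-19 J (from wavelength = 321.9 nm, via E = hc/λ).
E_2 = 1.047·10^-10 J (from frequency = 1.58·10^8 PHz, via E = hf).
Ratio = 6.171·10^-19 / 1.047·10^-10 = 5.89·10^-9.

5.89·10^-9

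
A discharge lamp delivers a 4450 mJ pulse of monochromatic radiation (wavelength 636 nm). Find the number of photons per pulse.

1.42·10^19 photons

Per-photon energy: E = 3.123·10^-19 J (from wavelength = 636 nm).
N = E_total / E_photon = 4.45 J / 3.123·10^-19 J = 1.42·10^19.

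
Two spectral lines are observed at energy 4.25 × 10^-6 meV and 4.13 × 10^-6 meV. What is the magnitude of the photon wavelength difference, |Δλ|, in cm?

Using λ = hc/E: λ₁ = 291.7 m, λ₂ = 300.2 m.
|Δλ| = |291.7 − 300.2| = 8.48 m = 848 cm.

848 cm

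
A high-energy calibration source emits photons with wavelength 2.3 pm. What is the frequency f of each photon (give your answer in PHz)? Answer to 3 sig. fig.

1.30 × 10^5 PHz

Use c = 2.99792458 × 10^8 m/s.
Convert to SI: λ = 2.3 pm = 2.3 × 10^-12 m.
The photon relation is f = c/λ, giving f = 1.303 × 10^20 Hz.
Converting to PHz: f = 130300 PHz ≈ 1.30 × 10^5 PHz.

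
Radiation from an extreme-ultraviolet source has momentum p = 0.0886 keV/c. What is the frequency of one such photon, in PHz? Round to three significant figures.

First convert: p = 0.0886 keV/c = 4.7350e-26 kg·m/s.
The photon relation is f = pc/h, giving f = 2.142e16 Hz.
Converting to PHz: f = 21.42 PHz ≈ 21.4 PHz.

21.4 PHz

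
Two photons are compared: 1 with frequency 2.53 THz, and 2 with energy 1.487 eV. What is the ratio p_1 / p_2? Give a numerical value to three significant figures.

7.04 × 10^-3

p_1 = 5.592 × 10^-30 kg·m/s (from frequency = 2.53 THz, via p = hf/c).
p_2 = 7.947 × 10^-28 kg·m/s (from energy = 1.487 eV, via p = E/c).
Ratio = 5.592 × 10^-30 / 7.947 × 10^-28 = 7.04 × 10^-3.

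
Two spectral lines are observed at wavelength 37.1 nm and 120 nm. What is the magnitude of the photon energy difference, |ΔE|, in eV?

23.1 eV

Using E = hc/λ: E₁ = 5.354 × 10^-18 J, E₂ = 1.655 × 10^-18 J.
|ΔE| = |5.354 × 10^-18 − 1.655 × 10^-18| = 3.70 × 10^-18 J = 23.1 eV.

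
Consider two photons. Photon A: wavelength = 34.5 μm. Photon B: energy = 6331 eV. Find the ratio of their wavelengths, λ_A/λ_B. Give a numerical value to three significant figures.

1.76 × 10^5

λ_A = 3.450 × 10^-5 m (from wavelength = 34.5 μm, via λ given directly).
λ_B = 1.958 × 10^-10 m (from energy = 6331 eV, via λ = hc/E).
Ratio = 3.450 × 10^-5 / 1.958 × 10^-10 = 1.76 × 10^5.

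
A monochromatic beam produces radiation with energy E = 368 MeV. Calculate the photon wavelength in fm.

3.37 fm

First convert: E = 368 MeV = 5.8960e-11 J.
Since λ = hc/E for a photon, λ = 3.369e-15 m.
Converting to fm: λ = 3.369 fm ≈ 3.37 fm.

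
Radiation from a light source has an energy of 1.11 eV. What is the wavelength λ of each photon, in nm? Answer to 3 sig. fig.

1120 nm

(h = 6.62607015 × 10^-34 J·s, c = 2.99792458 × 10^8 m/s, 1 eV = 1.602176634 × 10^-19 J.)
Convert to SI: E = 1.11 eV = 1.7784 × 10^-19 J.
For a photon λ = hc/E, so λ = 1.117 × 10^-6 m.
Converting to nm: λ = 1117 nm ≈ 1120 nm.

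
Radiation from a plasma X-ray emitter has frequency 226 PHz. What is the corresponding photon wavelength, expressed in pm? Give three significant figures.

1330 pm

Convert to SI: f = 226 PHz = 2.26 × 10^17 Hz.
Apply λ = c/f: λ = 1.327 × 10^-9 m.
Converting to pm: λ = 1327 pm ≈ 1330 pm.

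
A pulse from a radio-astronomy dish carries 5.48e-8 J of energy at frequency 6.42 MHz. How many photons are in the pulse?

Per-photon energy: E = 4.254e-27 J (from frequency = 6.42 MHz).
N = E_total / E_photon = 5.48e-8 J / 4.254e-27 J = 1.29e19.

1.29e19 photons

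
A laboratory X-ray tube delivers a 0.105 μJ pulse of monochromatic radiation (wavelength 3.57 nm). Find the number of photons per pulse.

Per-photon energy: E = 5.564e-17 J (from wavelength = 3.57 nm).
N = E_total / E_photon = 1.05e-7 J / 5.564e-17 J = 1.89e9.

1.89e9 photons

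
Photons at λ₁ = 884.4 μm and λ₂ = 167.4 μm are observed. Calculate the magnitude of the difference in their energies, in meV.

Using E = hc/λ: E₁ = 2.2461 × 10^-22 J, E₂ = 1.1866 × 10^-21 J.
|ΔE| = |2.2461 × 10^-22 − 1.1866 × 10^-21| = 9.62 × 10^-22 J = 6.00 meV.

6.00 meV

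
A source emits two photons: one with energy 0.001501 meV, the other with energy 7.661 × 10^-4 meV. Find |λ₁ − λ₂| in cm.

79.2 cm

Using λ = hc/E: λ₁ = 0.82601 m, λ₂ = 1.6184 m.
|Δλ| = |0.82601 − 1.6184| = 0.792 m = 79.2 cm.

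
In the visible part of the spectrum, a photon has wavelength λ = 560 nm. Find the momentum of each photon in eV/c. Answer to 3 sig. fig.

2.21 eV/c

First convert: λ = 560 nm = 5.6e-7 m.
Apply p = h/λ: p = 1.183e-27 kg·m/s.
Converting to eV/c: p = 2.214 eV/c ≈ 2.21 eV/c.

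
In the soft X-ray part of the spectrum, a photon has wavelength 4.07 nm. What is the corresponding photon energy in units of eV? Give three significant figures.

305 eV

Take h = 6.62607015e-34 J·s, c = 2.99792458e8 m/s, 1 eV = 1.602176634e-19 J.
First convert: λ = 4.07 nm = 4.07e-9 m.
Since E = hc/λ for a photon, E = 4.881e-17 J.
Converting to eV: E = 304.6 eV ≈ 305 eV.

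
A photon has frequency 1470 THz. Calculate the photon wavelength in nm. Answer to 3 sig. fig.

204 nm

Convert to SI: f = 1470 THz = 1.47·10^15 Hz.
The photon relation is λ = c/f, giving λ = 2.039·10^-7 m.
Converting to nm: λ = 203.9 nm ≈ 204 nm.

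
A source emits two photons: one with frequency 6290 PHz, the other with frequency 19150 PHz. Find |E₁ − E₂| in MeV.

0.0532 MeV

Using E = hf: E₁ = 4.1678·10^-15 J, E₂ = 1.2689·10^-14 J.
|ΔE| = |4.1678·10^-15 − 1.2689·10^-14| = 8.52·10^-15 J = 0.0532 MeV.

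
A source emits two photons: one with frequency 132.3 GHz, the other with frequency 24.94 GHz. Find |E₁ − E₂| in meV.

Using E = hf: E₁ = 8.7663e-23 J, E₂ = 1.6525e-23 J.
|ΔE| = |8.7663e-23 − 1.6525e-23| = 7.11e-23 J = 0.444 meV.

0.444 meV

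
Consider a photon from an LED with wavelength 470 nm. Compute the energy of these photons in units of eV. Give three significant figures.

(h = 6.62607015 × 10^-34 J·s, c = 2.99792458 × 10^8 m/s, 1 eV = 1.602176634 × 10^-19 J.)
Convert to SI: λ = 470 nm = 4.7 × 10^-7 m.
The photon relation is E = hc/λ, giving E = 4.226 × 10^-19 J.
Converting to eV: E = 2.638 eV ≈ 2.64 eV.

2.64 eV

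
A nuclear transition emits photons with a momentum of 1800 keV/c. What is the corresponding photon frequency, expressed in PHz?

4.35e5 PHz

First convert: p = 1800 keV/c = 9.6197e-22 kg·m/s.
For a photon f = pc/h, so f = 4.352e20 Hz.
Converting to PHz: f = 435200 PHz ≈ 4.35e5 PHz.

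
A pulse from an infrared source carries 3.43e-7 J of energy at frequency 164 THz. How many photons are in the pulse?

3.16e12 photons

Per-photon energy: E = 1.087e-19 J (from frequency = 164 THz).
N = E_total / E_photon = 3.43e-7 J / 1.087e-19 J = 3.16e12.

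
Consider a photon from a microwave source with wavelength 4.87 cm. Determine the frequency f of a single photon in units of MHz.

6160 MHz

Use c = 2.99792458·10^8 m/s.
Convert to SI: λ = 4.87 cm = 0.0487 m.
The photon relation is f = c/λ, giving f = 6.156·10^9 Hz.
Converting to MHz: f = 6156 MHz ≈ 6160 MHz.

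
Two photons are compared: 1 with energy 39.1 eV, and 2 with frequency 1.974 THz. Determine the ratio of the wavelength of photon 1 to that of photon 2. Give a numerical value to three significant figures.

λ_1 = 3.171e-8 m (from energy = 39.1 eV, via λ = hc/E).
λ_2 = 1.519e-4 m (from frequency = 1.974 THz, via λ = c/f).
Ratio = 3.171e-8 / 1.519e-4 = 2.09e-4.

2.09e-4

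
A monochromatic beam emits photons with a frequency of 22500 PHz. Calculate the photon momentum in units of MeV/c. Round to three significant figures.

(h = 6.62607015e-34 J·s, c = 2.99792458e8 m/s, 1 eV = 1.602176634e-19 J.)
Convert to SI: f = 22500 PHz = 2.25e19 Hz.
The photon relation is p = hf/c, giving p = 4.973e-23 kg·m/s.
Converting to MeV/c: p = 0.09305 MeV/c ≈ 0.0931 MeV/c.

0.0931 MeV/c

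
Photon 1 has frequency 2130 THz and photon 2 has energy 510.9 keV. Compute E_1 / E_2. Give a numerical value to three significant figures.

E_1 = 1.411·10^-18 J (from frequency = 2130 THz, via E = hf).
E_2 = 8.186·10^-14 J (from energy = 510.9 keV, via E given directly).
Ratio = 1.411·10^-18 / 8.186·10^-14 = 1.72·10^-5.

1.72·10^-5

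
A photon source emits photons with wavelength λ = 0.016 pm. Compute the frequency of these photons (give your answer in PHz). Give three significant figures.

1.87 × 10^7 PHz

Take c = 2.99792458 × 10^8 m/s.
In SI units: λ = 0.016 pm = 1.6 × 10^-14 m.
Apply f = c/λ: f = 1.874 × 10^22 Hz.
Converting to PHz: f = 1.874 × 10^7 PHz ≈ 1.87 × 10^7 PHz.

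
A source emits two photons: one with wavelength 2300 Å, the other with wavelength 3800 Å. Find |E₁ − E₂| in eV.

Using E = hc/λ: E₁ = 8.637·10^-19 J, E₂ = 5.227·10^-19 J.
|ΔE| = |8.637·10^-19 − 5.227·10^-19| = 3.41·10^-19 J = 2.13 eV.

2.13 eV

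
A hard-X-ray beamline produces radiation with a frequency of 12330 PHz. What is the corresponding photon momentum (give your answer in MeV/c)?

In SI units: f = 12330 PHz = 1.233·10^19 Hz.
Apply p = hf/c: p = 2.725·10^-23 kg·m/s.
Converting to MeV/c: p = 0.05099 MeV/c ≈ 0.0510 MeV/c.

0.0510 MeV/c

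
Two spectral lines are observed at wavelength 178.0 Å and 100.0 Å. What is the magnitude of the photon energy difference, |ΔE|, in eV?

Using E = hc/λ: E₁ = 1.1160e-17 J, E₂ = 1.9864e-17 J.
|ΔE| = |1.1160e-17 − 1.9864e-17| = 8.70e-18 J = 54.3 eV.

54.3 eV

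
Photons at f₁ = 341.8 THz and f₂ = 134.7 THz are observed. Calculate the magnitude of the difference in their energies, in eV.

0.856 eV

Using E = hf: E₁ = 2.2648·10^-19 J, E₂ = 8.9253·10^-20 J.
|ΔE| = |2.2648·10^-19 − 8.9253·10^-20| = 1.37·10^-19 J = 0.856 eV.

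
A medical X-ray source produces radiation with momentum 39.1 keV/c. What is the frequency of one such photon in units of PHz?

(h = 6.62607015 × 10^-34 J·s, c = 2.99792458 × 10^8 m/s, 1 eV = 1.602176634 × 10^-19 J.)
Convert to SI: p = 39.1 keV/c = 2.0896 × 10^-23 kg·m/s.
Since f = pc/h for a photon, f = 9.454 × 10^18 Hz.
Converting to PHz: f = 9454 PHz ≈ 9450 PHz.

9450 PHz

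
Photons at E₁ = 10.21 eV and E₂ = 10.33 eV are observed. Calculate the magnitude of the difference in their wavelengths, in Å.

14.1 Å

Using λ = hc/E: λ₁ = 1.2143·10^-7 m, λ₂ = 1.2002·10^-7 m.
|Δλ| = |1.2143·10^-7 − 1.2002·10^-7| = 1.41·10^-9 m = 14.1 Å.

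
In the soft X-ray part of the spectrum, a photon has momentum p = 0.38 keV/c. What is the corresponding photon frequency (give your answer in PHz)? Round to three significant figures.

Take h = 6.62607015e-34 J·s, c = 2.99792458e8 m/s, 1 eV = 1.602176634e-19 J.
First convert: p = 0.38 keV/c = 2.0308e-25 kg·m/s.
Apply f = pc/h: f = 9.188e16 Hz.
Converting to PHz: f = 91.88 PHz ≈ 91.9 PHz.

91.9 PHz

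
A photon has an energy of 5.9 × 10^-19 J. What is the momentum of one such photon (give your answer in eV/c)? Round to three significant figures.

3.68 eV/c

Take c = 2.99792458 × 10^8 m/s, 1 eV = 1.602176634 × 10^-19 J.
The photon relation is p = E/c, giving p = 1.968 × 10^-27 kg·m/s.
Converting to eV/c: p = 3.682 eV/c ≈ 3.68 eV/c.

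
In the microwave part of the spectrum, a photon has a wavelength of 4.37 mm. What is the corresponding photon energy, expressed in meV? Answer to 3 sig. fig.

(h = 6.62607015e-34 J·s, c = 2.99792458e8 m/s, 1 eV = 1.602176634e-19 J.)
In SI units: λ = 4.37 mm = 0.00437 m.
The photon relation is E = hc/λ, giving E = 4.546e-23 J.
Converting to meV: E = 0.2837 meV ≈ 0.284 meV.

0.284 meV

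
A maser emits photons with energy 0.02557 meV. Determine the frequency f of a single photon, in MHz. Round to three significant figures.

6180 MHz

Convert to SI: E = 0.02557 meV = 4.0968 × 10^-24 J.
Since f = E/h for a photon, f = 6.183 × 10^9 Hz.
Converting to MHz: f = 6183 MHz ≈ 6180 MHz.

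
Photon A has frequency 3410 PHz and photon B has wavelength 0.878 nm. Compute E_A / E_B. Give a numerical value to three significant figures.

E_A = 2.259e-15 J (from frequency = 3410 PHz, via E = hf).
E_B = 2.262e-16 J (from wavelength = 0.878 nm, via E = hc/λ).
Ratio = 2.259e-15 / 2.262e-16 = 9.99.

9.99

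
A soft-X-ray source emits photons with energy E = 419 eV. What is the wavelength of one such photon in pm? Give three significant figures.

Take h = 6.62607015 × 10^-34 J·s, c = 2.99792458 × 10^8 m/s, 1 eV = 1.602176634 × 10^-19 J.
In SI units: E = 419 eV = 6.7131 × 10^-17 J.
For a photon λ = hc/E, so λ = 2.959 × 10^-9 m.
Converting to pm: λ = 2959 pm ≈ 2960 pm.

2960 pm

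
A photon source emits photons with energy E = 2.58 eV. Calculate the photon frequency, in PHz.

Use h = 6.62607015e-34 J·s, 1 eV = 1.602176634e-19 J.
First convert: E = 2.58 eV = 4.1336e-19 J.
Apply f = E/h: f = 6.238e14 Hz.
Converting to PHz: f = 0.6238 PHz ≈ 0.624 PHz.

0.624 PHz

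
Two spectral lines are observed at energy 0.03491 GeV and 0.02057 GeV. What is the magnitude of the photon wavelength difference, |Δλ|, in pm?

0.0248 pm

Using λ = hc/E: λ₁ = 3.5515 × 10^-14 m, λ₂ = 6.0274 × 10^-14 m.
|Δλ| = |3.5515 × 10^-14 − 6.0274 × 10^-14| = 2.48 × 10^-14 m = 0.0248 pm.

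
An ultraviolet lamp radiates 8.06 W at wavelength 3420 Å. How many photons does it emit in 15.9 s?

2.21e20 photons

Total energy: E_total = P·t = 8.06 × 15.9 = 128.2 J.
Per-photon energy: E = 5.808e-19 J.
N = E_total / E_photon = 2.21e20.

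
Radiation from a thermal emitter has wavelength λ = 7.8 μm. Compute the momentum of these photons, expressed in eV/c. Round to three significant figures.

0.159 eV/c

First convert: λ = 7.8 μm = 7.8 × 10^-6 m.
For a photon p = h/λ, so p = 8.495 × 10^-29 kg·m/s.
Converting to eV/c: p = 0.1590 eV/c ≈ 0.159 eV/c.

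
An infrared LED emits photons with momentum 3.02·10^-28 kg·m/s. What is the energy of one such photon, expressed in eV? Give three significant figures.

The photon relation is E = pc, giving E = 9.054·10^-20 J.
Converting to eV: E = 0.5651 eV ≈ 0.565 eV.

0.565 eV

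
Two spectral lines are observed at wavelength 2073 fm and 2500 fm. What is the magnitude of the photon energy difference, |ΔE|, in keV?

102 keV

Using E = hc/λ: E₁ = 9.5825e-14 J, E₂ = 7.9458e-14 J.
|ΔE| = |9.5825e-14 − 7.9458e-14| = 1.64e-14 J = 102 keV.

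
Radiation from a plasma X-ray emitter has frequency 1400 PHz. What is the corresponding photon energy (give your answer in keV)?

Convert to SI: f = 1400 PHz = 1.40e18 Hz.
For a photon E = hf, so E = 9.276e-16 J.
Converting to keV: E = 5.790 keV ≈ 5.79 keV.

5.79 keV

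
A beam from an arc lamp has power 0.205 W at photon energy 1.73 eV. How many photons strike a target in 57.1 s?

Total energy: E_total = P·t = 0.205 × 57.1 = 11.71 J.
Per-photon energy: E = 2.772 × 10^-19 J.
N = E_total / E_photon = 4.22 × 10^19.

4.22 × 10^19 photons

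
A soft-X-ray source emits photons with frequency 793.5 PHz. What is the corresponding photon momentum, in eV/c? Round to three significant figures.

3280 eV/c

Use h = 6.62607015 × 10^-34 J·s, c = 2.99792458 × 10^8 m/s, 1 eV = 1.602176634 × 10^-19 J.
Convert to SI: f = 793.5 PHz = 7.935 × 10^17 Hz.
For a photon p = hf/c, so p = 1.754 × 10^-24 kg·m/s.
Converting to eV/c: p = 3282 eV/c ≈ 3280 eV/c.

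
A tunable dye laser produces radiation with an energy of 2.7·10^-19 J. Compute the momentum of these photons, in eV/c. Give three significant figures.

1.69 eV/c

Use c = 2.99792458·10^8 m/s, 1 eV = 1.602176634·10^-19 J.
Apply p = E/c: p = 9.006·10^-28 kg·m/s.
Converting to eV/c: p = 1.685 eV/c ≈ 1.69 eV/c.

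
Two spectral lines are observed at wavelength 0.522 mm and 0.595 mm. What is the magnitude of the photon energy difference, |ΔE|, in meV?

Using E = hc/λ: E₁ = 3.805e-22 J, E₂ = 3.339e-22 J.
|ΔE| = |3.805e-22 − 3.339e-22| = 4.67e-23 J = 0.291 meV.

0.291 meV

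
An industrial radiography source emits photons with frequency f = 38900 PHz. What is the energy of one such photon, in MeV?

In SI units: f = 38900 PHz = 3.89 × 10^19 Hz.
For a photon E = hf, so E = 2.578 × 10^-14 J.
Converting to MeV: E = 0.1609 MeV ≈ 0.161 MeV.

0.161 MeV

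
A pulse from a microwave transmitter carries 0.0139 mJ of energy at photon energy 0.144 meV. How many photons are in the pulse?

6.02 × 10^17 photons

Per-photon energy: E = 2.307 × 10^-23 J (from energy = 0.144 meV).
N = E_total / E_photon = 1.39 × 10^-5 J / 2.307 × 10^-23 J = 6.02 × 10^17.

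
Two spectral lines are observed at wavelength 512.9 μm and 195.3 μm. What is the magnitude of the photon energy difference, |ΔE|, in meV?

3.93 meV

Using E = hc/λ: E₁ = 3.8730 × 10^-22 J, E₂ = 1.0171 × 10^-21 J.
|ΔE| = |3.8730 × 10^-22 − 1.0171 × 10^-21| = 6.30 × 10^-22 J = 3.93 meV.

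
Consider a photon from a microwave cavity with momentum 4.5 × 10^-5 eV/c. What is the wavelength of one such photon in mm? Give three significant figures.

27.6 mm

Use h = 6.62607015 × 10^-34 J·s, c = 2.99792458 × 10^8 m/s, 1 eV = 1.602176634 × 10^-19 J.
Convert to SI: p = 4.5 × 10^-5 eV/c = 2.4049 × 10^-32 kg·m/s.
For a photon λ = h/p, so λ = 0.02755 m.
Converting to mm: λ = 27.55 mm ≈ 27.6 mm.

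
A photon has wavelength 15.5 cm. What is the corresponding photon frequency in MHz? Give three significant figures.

Take c = 2.99792458e8 m/s.
Convert to SI: λ = 15.5 cm = 0.155 m.
For a photon f = c/λ, so f = 1.934e9 Hz.
Converting to MHz: f = 1934 MHz ≈ 1930 MHz.

1930 MHz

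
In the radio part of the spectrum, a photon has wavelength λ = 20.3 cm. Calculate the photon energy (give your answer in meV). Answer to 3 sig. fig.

Use h = 6.62607015 × 10^-34 J·s, c = 2.99792458 × 10^8 m/s, 1 eV = 1.602176634 × 10^-19 J.
In SI units: λ = 20.3 cm = 0.203 m.
Apply E = hc/λ: E = 9.785 × 10^-25 J.
Converting to meV: E = 0.006108 meV ≈ 6.11 × 10^-3 meV.

6.11 × 10^-3 meV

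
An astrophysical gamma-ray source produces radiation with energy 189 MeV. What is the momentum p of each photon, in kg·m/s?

First convert: E = 189 MeV = 3.0281e-11 J.
Apply p = E/c: p = 1.010e-19 kg·m/s.
So p ≈ 1.01e-19 kg·m/s.

1.01e-19 kg·m/s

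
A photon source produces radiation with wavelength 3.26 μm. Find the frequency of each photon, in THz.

92.0 THz

Convert to SI: λ = 3.26 μm = 3.26 × 10^-6 m.
For a photon f = c/λ, so f = 9.196 × 10^13 Hz.
Converting to THz: f = 91.96 THz ≈ 92.0 THz.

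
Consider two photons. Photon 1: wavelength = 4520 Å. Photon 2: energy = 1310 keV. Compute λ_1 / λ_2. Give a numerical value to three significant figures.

4.78e5

λ_1 = 4.520e-7 m (from wavelength = 4520 Å, via λ given directly).
λ_2 = 9.464e-13 m (from energy = 1310 keV, via λ = hc/E).
Ratio = 4.520e-7 / 9.464e-13 = 4.78e5.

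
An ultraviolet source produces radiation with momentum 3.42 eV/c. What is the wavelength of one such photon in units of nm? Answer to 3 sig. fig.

363 nm

Convert to SI: p = 3.42 eV/c = 1.8277·10^-27 kg·m/s.
For a photon λ = h/p, so λ = 3.625·10^-7 m.
Converting to nm: λ = 362.5 nm ≈ 363 nm.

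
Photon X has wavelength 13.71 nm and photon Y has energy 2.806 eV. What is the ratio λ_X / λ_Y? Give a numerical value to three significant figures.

0.0310

λ_X = 1.371 × 10^-8 m (from wavelength = 13.71 nm, via λ given directly).
λ_Y = 4.419 × 10^-7 m (from energy = 2.806 eV, via λ = hc/E).
Ratio = 1.371 × 10^-8 / 4.419 × 10^-7 = 0.0310.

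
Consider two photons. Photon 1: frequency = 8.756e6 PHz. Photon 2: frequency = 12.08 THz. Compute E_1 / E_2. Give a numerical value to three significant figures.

7.25e8

E_1 = 5.802e-12 J (from frequency = 8.756e6 PHz, via E = hf).
E_2 = 8.004e-21 J (from frequency = 12.08 THz, via E = hf).
Ratio = 5.802e-12 / 8.004e-21 = 7.25e8.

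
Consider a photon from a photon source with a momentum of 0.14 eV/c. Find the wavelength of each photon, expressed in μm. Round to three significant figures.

8.86 μm

Take h = 6.62607015e-34 J·s, c = 2.99792458e8 m/s, 1 eV = 1.602176634e-19 J.
In SI units: p = 0.14 eV/c = 7.4820e-29 kg·m/s.
The photon relation is λ = h/p, giving λ = 8.856e-6 m.
Converting to μm: λ = 8.856 μm ≈ 8.86 μm.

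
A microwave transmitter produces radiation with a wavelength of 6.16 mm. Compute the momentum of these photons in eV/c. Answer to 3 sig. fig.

2.01·10^-4 eV/c

Use h = 6.62607015·10^-34 J·s, c = 2.99792458·10^8 m/s, 1 eV = 1.602176634·10^-19 J.
Convert to SI: λ = 6.16 mm = 0.00616 m.
The photon relation is p = h/λ, giving p = 1.076·10^-31 kg·m/s.
Converting to eV/c: p = 2.013·10^-4 eV/c ≈ 2.01·10^-4 eV/c.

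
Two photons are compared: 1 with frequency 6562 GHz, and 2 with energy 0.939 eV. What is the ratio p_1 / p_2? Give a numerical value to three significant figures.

0.0289

p_1 = 1.450·10^-29 kg·m/s (from frequency = 6562 GHz, via p = hf/c).
p_2 = 5.018·10^-28 kg·m/s (from energy = 0.939 eV, via p = E/c).
Ratio = 1.450·10^-29 / 5.018·10^-28 = 0.0289.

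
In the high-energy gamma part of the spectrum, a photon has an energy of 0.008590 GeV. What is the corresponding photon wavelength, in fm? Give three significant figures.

144 fm

(h = 6.62607015·10^-34 J·s, c = 2.99792458·10^8 m/s, 1 eV = 1.602176634·10^-19 J.)
Convert to SI: E = 0.008590 GeV = 1.3763·10^-12 J.
Apply λ = hc/E: λ = 1.443·10^-13 m.
Converting to fm: λ = 144.3 fm ≈ 144 fm.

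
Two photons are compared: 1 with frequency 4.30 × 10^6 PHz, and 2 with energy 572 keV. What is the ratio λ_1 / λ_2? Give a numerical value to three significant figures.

0.0322

λ_1 = 6.972 × 10^-14 m (from frequency = 4.30 × 10^6 PHz, via λ = c/f).
λ_2 = 2.168 × 10^-12 m (from energy = 572 keV, via λ = hc/E).
Ratio = 6.972 × 10^-14 / 2.168 × 10^-12 = 0.0322.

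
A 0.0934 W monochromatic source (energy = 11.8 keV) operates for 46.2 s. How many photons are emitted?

Total energy: E_total = P·t = 0.0934 × 46.2 = 4.315 J.
Per-photon energy: E = 1.891e-15 J.
N = E_total / E_photon = 2.28e15.

2.28e15 photons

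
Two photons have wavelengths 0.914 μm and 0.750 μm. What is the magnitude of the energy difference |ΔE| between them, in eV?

0.297 eV

Using E = hc/λ: E₁ = 2.173e-19 J, E₂ = 2.649e-19 J.
|ΔE| = |2.173e-19 − 2.649e-19| = 4.75e-20 J = 0.297 eV.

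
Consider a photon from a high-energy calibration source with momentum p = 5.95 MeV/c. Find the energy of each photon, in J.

9.53e-13 J

(c = 2.99792458e8 m/s, 1 eV = 1.602176634e-19 J.)
First convert: p = 5.95 MeV/c = 3.1799e-21 kg·m/s.
Apply E = pc: E = 9.533e-13 J.
So E ≈ 9.53e-13 J.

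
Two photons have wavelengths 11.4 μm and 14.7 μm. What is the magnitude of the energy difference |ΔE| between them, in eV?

0.0244 eV

Using E = hc/λ: E₁ = 1.742 × 10^-20 J, E₂ = 1.351 × 10^-20 J.
|ΔE| = |1.742 × 10^-20 − 1.351 × 10^-20| = 3.91 × 10^-21 J = 0.0244 eV.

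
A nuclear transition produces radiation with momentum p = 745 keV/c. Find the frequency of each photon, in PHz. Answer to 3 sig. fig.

1.80e5 PHz

Convert to SI: p = 745 keV/c = 3.9815e-22 kg·m/s.
The photon relation is f = pc/h, giving f = 1.801e20 Hz.
Converting to PHz: f = 180100 PHz ≈ 1.80e5 PHz.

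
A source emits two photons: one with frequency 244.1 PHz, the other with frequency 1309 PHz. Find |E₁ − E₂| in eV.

Using E = hf: E₁ = 1.6174e-16 J, E₂ = 8.6735e-16 J.
|ΔE| = |1.6174e-16 − 8.6735e-16| = 7.06e-16 J = 4400 eV.

4400 eV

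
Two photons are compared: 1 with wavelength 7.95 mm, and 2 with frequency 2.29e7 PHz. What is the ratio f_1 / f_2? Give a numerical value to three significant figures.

1.65e-12

f_1 = 3.771e10 Hz (from wavelength = 7.95 mm, via f = c/λ).
f_2 = 2.290e22 Hz (from frequency = 2.29e7 PHz, via f given directly).
Ratio = 3.771e10 / 2.290e22 = 1.65e-12.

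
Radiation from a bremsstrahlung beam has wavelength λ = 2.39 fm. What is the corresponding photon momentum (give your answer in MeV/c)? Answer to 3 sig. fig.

519 MeV/c

(h = 6.62607015e-34 J·s, c = 2.99792458e8 m/s, 1 eV = 1.602176634e-19 J.)
First convert: λ = 2.39 fm = 2.39e-15 m.
The photon relation is p = h/λ, giving p = 2.772e-19 kg·m/s.
Converting to MeV/c: p = 518.8 MeV/c ≈ 519 MeV/c.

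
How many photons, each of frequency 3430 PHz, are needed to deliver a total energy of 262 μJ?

1.15e11 photons

Per-photon energy: E = 2.273e-15 J (from frequency = 3430 PHz).
N = E_total / E_photon = 2.62e-4 J / 2.273e-15 J = 1.15e11.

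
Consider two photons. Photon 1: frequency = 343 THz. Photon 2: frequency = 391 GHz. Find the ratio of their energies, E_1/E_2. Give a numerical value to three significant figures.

E_1 = 2.273·10^-19 J (from frequency = 343 THz, via E = hf).
E_2 = 2.591·10^-22 J (from frequency = 391 GHz, via E = hf).
Ratio = 2.273·10^-19 / 2.591·10^-22 = 877.

877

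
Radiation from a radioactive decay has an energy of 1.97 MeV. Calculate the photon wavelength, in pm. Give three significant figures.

Use h = 6.62607015e-34 J·s, c = 2.99792458e8 m/s, 1 eV = 1.602176634e-19 J.
First convert: E = 1.97 MeV = 3.1563e-13 J.
The photon relation is λ = hc/E, giving λ = 6.294e-13 m.
Converting to pm: λ = 0.6294 pm ≈ 0.629 pm.

0.629 pm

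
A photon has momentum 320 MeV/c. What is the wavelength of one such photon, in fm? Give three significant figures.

3.87 fm

Use h = 6.62607015 × 10^-34 J·s, c = 2.99792458 × 10^8 m/s, 1 eV = 1.602176634 × 10^-19 J.
In SI units: p = 320 MeV/c = 1.7102 × 10^-19 kg·m/s.
For a photon λ = h/p, so λ = 3.875 × 10^-15 m.
Converting to fm: λ = 3.875 fm ≈ 3.87 fm.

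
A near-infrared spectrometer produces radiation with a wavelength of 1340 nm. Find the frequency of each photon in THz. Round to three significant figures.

Convert to SI: λ = 1340 nm = 1.34·10^-6 m.
The photon relation is f = c/λ, giving f = 2.237·10^14 Hz.
Converting to THz: f = 223.7 THz ≈ 224 THz.

224 THz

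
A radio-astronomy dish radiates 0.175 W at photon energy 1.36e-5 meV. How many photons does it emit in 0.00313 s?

2.51e23 photons

Total energy: E_total = P·t = 0.175 × 0.00313 = 5.477e-4 J.
Per-photon energy: E = 2.179e-27 J.
N = E_total / E_photon = 2.51e23.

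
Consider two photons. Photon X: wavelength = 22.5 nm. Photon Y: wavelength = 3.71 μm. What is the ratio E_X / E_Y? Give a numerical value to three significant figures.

E_X = 8.829·10^-18 J (from wavelength = 22.5 nm, via E = hc/λ).
E_Y = 5.354·10^-20 J (from wavelength = 3.71 μm, via E = hc/λ).
Ratio = 8.829·10^-18 / 5.354·10^-20 = 165.

165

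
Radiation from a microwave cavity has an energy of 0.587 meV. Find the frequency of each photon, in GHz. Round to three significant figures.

142 GHz

Take h = 6.62607015e-34 J·s, 1 eV = 1.602176634e-19 J.
In SI units: E = 0.587 meV = 9.4048e-23 J.
The photon relation is f = E/h, giving f = 1.419e11 Hz.
Converting to GHz: f = 141.9 GHz ≈ 142 GHz.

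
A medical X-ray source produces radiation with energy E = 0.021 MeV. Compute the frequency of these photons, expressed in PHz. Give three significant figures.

5080 PHz

Take h = 6.62607015 × 10^-34 J·s, 1 eV = 1.602176634 × 10^-19 J.
First convert: E = 0.021 MeV = 3.3646 × 10^-15 J.
Since f = E/h for a photon, f = 5.078 × 10^18 Hz.
Converting to PHz: f = 5078 PHz ≈ 5080 PHz.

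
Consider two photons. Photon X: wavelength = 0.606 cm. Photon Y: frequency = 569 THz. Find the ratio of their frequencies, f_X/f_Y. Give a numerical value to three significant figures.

8.69e-5

f_X = 4.947e10 Hz (from wavelength = 0.606 cm, via f = c/λ).
f_Y = 5.690e14 Hz (from frequency = 569 THz, via f given directly).
Ratio = 4.947e10 / 5.690e14 = 8.69e-5.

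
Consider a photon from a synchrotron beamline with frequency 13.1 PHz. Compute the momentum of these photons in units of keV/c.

In SI units: f = 13.1 PHz = 1.31 × 10^16 Hz.
Since p = hf/c for a photon, p = 2.895 × 10^-26 kg·m/s.
Converting to keV/c: p = 0.05418 keV/c ≈ 0.0542 keV/c.

0.0542 keV/c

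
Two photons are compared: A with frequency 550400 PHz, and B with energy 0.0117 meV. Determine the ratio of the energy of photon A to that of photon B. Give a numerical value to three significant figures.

E_A = 3.647 × 10^-13 J (from frequency = 550400 PHz, via E = hf).
E_B = 1.875 × 10^-24 J (from energy = 0.0117 meV, via E given directly).
Ratio = 3.647 × 10^-13 / 1.875 × 10^-24 = 1.95 × 10^11.

1.95 × 10^11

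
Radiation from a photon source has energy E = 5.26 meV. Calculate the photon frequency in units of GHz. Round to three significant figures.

Convert to SI: E = 5.26 meV = 8.4274·10^-22 J.
For a photon f = E/h, so f = 1.272·10^12 Hz.
Converting to GHz: f = 1272 GHz ≈ 1270 GHz.

1270 GHz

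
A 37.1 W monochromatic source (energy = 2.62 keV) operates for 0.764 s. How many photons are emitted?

Total energy: E_total = P·t = 37.1 × 0.764 = 28.34 J.
Per-photon energy: E = 4.198e-16 J.
N = E_total / E_photon = 6.75e16.

6.75e16 photons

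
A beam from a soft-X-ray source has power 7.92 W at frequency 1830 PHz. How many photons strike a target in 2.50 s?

Total energy: E_total = P·t = 7.92 × 2.50 = 19.80 J.
Per-photon energy: E = 1.213e-15 J.
N = E_total / E_photon = 1.63e16.

1.63e16 photons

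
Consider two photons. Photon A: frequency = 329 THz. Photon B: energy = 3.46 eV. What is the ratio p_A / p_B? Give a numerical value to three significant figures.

p_A = 7.272 × 10^-28 kg·m/s (from frequency = 329 THz, via p = hf/c).
p_B = 1.849 × 10^-27 kg·m/s (from energy = 3.46 eV, via p = E/c).
Ratio = 7.272 × 10^-28 / 1.849 × 10^-27 = 0.393.

0.393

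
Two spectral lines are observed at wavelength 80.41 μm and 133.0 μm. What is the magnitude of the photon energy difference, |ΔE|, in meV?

Using E = hc/λ: E₁ = 2.4704e-21 J, E₂ = 1.4936e-21 J.
|ΔE| = |2.4704e-21 − 1.4936e-21| = 9.77e-22 J = 6.10 meV.

6.10 meV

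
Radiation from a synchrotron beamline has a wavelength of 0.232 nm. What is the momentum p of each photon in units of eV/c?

5340 eV/c

(h = 6.62607015e-34 J·s, c = 2.99792458e8 m/s, 1 eV = 1.602176634e-19 J.)
Convert to SI: λ = 0.232 nm = 2.32e-10 m.
The photon relation is p = h/λ, giving p = 2.856e-24 kg·m/s.
Converting to eV/c: p = 5344 eV/c ≈ 5340 eV/c.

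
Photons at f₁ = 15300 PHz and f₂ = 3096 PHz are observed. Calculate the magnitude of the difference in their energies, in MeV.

0.0505 MeV

Using E = hf: E₁ = 1.0138·10^-14 J, E₂ = 2.0514·10^-15 J.
|ΔE| = |1.0138·10^-14 − 2.0514·10^-15| = 8.09·10^-15 J = 0.0505 MeV.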